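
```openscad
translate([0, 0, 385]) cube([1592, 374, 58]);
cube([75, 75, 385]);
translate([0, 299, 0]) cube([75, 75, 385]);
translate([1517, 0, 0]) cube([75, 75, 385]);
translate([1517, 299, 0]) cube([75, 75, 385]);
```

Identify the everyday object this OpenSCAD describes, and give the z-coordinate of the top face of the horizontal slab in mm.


A bench. The seat-top height is 443 mm.

A long slab on four corner posts — a bench. The slab sits at z = 385 with thickness 58, so the top is 385 + 58 = 443 mm.


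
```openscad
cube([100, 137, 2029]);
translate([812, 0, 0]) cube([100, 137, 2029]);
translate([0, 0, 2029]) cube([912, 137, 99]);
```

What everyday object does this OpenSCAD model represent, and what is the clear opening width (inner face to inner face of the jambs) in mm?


A door frame. The clear opening width is 712 mm.

Two 2029 mm tall posts with a header on top — a door frame. The left jamb is 100 mm wide at x = 0; the right jamb starts at x = 812. The clear opening is 812 − 100 = 712 mm.


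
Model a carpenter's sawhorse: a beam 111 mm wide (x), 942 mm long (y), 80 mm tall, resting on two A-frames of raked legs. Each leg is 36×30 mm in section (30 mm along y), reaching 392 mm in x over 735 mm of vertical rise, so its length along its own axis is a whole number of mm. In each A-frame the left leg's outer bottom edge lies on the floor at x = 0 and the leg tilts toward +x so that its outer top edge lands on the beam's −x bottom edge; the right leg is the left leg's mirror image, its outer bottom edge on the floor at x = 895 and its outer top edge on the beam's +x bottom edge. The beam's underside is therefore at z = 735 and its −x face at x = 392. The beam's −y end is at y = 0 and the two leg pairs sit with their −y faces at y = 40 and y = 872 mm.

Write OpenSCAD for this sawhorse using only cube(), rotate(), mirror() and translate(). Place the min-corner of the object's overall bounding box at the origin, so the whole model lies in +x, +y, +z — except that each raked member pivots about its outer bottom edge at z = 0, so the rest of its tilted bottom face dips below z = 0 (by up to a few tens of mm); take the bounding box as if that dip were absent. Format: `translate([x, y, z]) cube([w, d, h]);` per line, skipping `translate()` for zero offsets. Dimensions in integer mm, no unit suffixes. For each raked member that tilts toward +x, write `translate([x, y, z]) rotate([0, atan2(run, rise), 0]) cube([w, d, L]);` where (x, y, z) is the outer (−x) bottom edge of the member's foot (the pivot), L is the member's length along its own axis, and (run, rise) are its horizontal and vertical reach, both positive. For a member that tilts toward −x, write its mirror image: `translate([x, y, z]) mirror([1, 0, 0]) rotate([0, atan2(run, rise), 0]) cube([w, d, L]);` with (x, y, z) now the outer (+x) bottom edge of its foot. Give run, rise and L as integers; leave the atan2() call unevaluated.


// leg length = √(392² + 735²) = 833
// right-leg outer foot x = 2·392 + 111 = 895
// beam min-corner = (392, 0, 735)
translate([392, 0, 735]) cube([111, 942, 80]);
translate([0, 40, 0]) rotate([0, atan2(392, 735), 0]) cube([36, 30, 833]);
translate([895, 40, 0]) mirror([1, 0, 0]) rotate([0, atan2(392, 735), 0]) cube([36, 30, 833]);
translate([0, 872, 0]) rotate([0, atan2(392, 735), 0]) cube([36, 30, 833]);
translate([895, 872, 0]) mirror([1, 0, 0]) rotate([0, atan2(392, 735), 0]) cube([36, 30, 833]);


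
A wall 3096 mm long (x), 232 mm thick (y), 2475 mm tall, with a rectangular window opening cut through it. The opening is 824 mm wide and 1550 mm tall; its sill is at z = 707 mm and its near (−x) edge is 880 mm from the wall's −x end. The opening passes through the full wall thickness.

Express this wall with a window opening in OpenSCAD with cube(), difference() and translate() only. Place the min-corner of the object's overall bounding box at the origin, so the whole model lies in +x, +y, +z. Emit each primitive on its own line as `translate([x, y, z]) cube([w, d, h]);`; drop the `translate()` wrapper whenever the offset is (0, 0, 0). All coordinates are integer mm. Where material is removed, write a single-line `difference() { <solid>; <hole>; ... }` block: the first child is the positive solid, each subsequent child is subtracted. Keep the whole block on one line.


difference() { cube([3096, 232, 2475]); translate([880, 0, 707]) cube([824, 232, 1550]); }


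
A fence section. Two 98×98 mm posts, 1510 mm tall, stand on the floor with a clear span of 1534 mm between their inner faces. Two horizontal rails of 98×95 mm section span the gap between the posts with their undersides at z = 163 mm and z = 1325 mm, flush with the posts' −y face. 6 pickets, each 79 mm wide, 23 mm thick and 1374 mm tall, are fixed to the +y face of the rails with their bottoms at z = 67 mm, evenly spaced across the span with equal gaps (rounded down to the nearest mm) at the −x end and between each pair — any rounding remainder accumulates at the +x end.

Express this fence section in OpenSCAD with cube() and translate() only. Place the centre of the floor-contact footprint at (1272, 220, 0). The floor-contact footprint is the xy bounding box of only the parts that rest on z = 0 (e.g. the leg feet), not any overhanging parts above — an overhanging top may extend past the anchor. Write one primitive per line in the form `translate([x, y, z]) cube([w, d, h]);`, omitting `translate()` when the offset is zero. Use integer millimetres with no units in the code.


translate([407, 171, 0]) cube([98, 98, 1510]);
translate([2039, 171, 0]) cube([98, 98, 1510]);
translate([505, 171, 163]) cube([1534, 98, 95]);
translate([505, 171, 1325]) cube([1534, 98, 95]);
translate([656, 269, 67]) cube([79, 23, 1374]);
translate([886, 269, 67]) cube([79, 23, 1374]);
translate([1116, 269, 67]) cube([79, 23, 1374]);
translate([1346, 269, 67]) cube([79, 23, 1374]);
translate([1576, 269, 67]) cube([79, 23, 1374]);
translate([1806, 269, 67]) cube([79, 23, 1374]);


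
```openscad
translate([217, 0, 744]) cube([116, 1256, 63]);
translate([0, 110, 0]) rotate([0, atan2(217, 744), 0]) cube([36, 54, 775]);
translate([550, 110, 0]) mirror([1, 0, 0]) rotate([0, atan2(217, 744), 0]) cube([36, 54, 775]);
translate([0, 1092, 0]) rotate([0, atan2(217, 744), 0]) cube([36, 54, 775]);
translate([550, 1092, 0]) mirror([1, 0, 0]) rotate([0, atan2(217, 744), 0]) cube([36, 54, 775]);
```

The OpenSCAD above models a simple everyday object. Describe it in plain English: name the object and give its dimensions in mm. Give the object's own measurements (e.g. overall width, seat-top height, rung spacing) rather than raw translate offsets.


A sawhorse. A 116×1256×63 mm beam (x, y, z) sits on two A-frame leg pairs. Each pair is two raked legs of 36×54 mm section (54 mm along y) splaying symmetrically in x. Each leg rises 744 mm vertically over 217 mm of horizontal reach and is 775 mm long along its own axis. Every leg's outer bottom edge rests on the floor and its outer top edge meets a bottom edge of the beam — the left legs (tilting toward +x) meet the beam's −x bottom edge, the right legs (their mirror images, tilting toward −x) meet its +x bottom edge — so the leg tops tuck under the beam, the beam's underside is 744 mm above the floor, and the feet are 550 mm apart outside-to-outside with the beam centred between them. The two leg pairs are set in 110 mm from either end of the beam.


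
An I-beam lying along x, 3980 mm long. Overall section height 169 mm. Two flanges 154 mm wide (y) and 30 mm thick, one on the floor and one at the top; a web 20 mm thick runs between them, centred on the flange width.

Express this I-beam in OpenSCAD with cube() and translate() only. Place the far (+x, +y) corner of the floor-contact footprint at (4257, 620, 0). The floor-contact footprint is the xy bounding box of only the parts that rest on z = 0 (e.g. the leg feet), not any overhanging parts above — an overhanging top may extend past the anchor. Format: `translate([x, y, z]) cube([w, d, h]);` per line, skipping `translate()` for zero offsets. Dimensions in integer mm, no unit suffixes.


translate([277, 466, 0]) cube([3980, 154, 30]);
translate([277, 533, 30]) cube([3980, 20, 109]);
translate([277, 466, 139]) cube([3980, 154, 30]);


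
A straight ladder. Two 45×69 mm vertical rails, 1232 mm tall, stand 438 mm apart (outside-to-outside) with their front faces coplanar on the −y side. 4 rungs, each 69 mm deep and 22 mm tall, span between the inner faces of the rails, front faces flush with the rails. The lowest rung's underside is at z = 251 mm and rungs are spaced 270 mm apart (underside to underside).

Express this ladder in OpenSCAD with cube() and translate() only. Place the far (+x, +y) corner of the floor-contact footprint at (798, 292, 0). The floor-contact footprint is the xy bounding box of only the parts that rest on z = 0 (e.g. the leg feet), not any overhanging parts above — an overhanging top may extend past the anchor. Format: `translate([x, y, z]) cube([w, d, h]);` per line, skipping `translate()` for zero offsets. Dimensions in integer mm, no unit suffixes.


// rung span = 438 - 2*45 = 348
// rung[k] z = 251 + k*270
translate([360, 223, 0]) cube([45, 69, 1232]);
translate([753, 223, 0]) cube([45, 69, 1232]);
translate([405, 223, 251]) cube([348, 69, 22]);
translate([405, 223, 521]) cube([348, 69, 22]);
translate([405, 223, 791]) cube([348, 69, 22]);
translate([405, 223, 1061]) cube([348, 69, 22]);


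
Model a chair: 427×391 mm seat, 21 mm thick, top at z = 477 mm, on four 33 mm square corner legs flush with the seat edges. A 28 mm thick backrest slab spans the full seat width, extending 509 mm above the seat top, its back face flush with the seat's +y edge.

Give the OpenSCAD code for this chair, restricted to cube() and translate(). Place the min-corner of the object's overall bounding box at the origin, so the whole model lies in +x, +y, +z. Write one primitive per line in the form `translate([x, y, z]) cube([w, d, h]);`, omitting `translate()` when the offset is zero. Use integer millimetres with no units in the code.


translate([0, 0, 456]) cube([427, 391, 21]);
cube([33, 33, 456]);
translate([394, 0, 0]) cube([33, 33, 456]);
translate([0, 358, 0]) cube([33, 33, 456]);
translate([394, 358, 0]) cube([33, 33, 456]);
translate([0, 363, 477]) cube([427, 28, 509]);


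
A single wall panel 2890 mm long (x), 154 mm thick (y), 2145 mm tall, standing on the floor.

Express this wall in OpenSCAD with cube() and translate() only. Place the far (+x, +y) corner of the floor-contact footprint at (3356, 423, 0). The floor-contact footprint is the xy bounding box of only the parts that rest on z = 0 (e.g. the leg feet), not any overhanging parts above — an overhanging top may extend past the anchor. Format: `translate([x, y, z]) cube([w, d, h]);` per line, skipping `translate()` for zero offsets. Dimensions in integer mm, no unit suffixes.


translate([466, 269, 0]) cube([2890, 154, 2145]);


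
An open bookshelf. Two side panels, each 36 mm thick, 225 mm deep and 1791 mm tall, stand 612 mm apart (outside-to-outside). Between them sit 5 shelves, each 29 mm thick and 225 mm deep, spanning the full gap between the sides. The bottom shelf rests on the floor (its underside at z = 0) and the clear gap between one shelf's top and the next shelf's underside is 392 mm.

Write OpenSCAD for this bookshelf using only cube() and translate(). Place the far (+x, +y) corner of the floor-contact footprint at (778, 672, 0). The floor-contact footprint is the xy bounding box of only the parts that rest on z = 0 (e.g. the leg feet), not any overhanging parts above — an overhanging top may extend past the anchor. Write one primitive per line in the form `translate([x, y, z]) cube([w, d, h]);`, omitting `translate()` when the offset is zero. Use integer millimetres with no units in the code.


translate([166, 447, 0]) cube([36, 225, 1791]);
translate([742, 447, 0]) cube([36, 225, 1791]);
translate([202, 447, 0]) cube([540, 225, 29]);
translate([202, 447, 421]) cube([540, 225, 29]);
translate([202, 447, 842]) cube([540, 225, 29]);
translate([202, 447, 1263]) cube([540, 225, 29]);
translate([202, 447, 1684]) cube([540, 225, 29]);


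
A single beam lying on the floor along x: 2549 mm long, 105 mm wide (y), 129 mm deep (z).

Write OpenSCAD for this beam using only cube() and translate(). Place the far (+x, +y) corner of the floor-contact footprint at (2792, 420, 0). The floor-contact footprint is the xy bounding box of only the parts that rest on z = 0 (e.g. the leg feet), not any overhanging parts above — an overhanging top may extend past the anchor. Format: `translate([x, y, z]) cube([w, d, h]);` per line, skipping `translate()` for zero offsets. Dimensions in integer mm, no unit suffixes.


translate([243, 315, 0]) cube([2549, 105, 129]);


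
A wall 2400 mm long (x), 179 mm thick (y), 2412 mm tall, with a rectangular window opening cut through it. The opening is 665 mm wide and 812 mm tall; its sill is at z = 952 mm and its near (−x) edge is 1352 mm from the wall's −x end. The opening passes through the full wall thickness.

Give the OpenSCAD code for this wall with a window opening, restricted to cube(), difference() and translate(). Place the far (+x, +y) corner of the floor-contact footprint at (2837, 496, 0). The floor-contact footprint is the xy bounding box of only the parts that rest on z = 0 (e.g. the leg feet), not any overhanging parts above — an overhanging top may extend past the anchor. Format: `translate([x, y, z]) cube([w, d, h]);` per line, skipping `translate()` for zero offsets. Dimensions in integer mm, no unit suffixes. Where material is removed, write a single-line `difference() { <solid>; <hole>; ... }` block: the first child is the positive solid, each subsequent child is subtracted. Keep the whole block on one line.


difference() { translate([437, 317, 0]) cube([2400, 179, 2412]); translate([1789, 317, 952]) cube([665, 179, 812]); }


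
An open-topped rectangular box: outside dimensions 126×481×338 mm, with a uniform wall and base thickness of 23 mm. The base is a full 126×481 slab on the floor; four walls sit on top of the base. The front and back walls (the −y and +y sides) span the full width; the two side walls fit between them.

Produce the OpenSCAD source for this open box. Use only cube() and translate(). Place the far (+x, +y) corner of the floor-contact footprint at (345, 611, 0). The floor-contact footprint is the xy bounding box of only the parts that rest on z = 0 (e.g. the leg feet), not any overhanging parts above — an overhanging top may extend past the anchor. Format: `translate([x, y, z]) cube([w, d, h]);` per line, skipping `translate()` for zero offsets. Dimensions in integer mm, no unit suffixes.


translate([219, 130, 0]) cube([126, 481, 23]);
translate([219, 130, 23]) cube([126, 23, 315]);
translate([219, 588, 23]) cube([126, 23, 315]);
translate([219, 153, 23]) cube([23, 435, 315]);
translate([322, 153, 23]) cube([23, 435, 315]);


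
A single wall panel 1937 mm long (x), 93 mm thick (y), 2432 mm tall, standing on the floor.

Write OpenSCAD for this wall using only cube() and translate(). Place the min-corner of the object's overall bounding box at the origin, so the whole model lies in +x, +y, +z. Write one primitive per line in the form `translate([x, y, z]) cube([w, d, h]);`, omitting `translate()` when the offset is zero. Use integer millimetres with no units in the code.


cube([1937, 93, 2432]);


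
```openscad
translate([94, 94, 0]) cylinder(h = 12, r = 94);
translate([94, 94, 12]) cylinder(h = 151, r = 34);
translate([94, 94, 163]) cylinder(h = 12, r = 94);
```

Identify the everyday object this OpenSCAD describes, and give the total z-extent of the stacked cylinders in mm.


A spool. The overall height is 175 mm.

Three coaxial cylinders, large–small–large — a spool. Two 12 mm flanges and a 151 mm core give 12 + 151 + 12 = 175 mm.


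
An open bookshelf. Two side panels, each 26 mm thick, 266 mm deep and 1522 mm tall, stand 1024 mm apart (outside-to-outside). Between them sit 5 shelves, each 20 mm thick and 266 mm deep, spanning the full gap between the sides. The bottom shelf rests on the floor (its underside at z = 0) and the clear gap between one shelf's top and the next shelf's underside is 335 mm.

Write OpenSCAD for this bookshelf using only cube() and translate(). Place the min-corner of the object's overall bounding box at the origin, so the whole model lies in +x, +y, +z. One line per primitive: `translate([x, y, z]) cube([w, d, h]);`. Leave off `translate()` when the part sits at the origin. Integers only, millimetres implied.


cube([26, 266, 1522]);
translate([998, 0, 0]) cube([26, 266, 1522]);
translate([26, 0, 0]) cube([972, 266, 20]);
translate([26, 0, 355]) cube([972, 266, 20]);
translate([26, 0, 710]) cube([972, 266, 20]);
translate([26, 0, 1065]) cube([972, 266, 20]);
translate([26, 0, 1420]) cube([972, 266, 20]);


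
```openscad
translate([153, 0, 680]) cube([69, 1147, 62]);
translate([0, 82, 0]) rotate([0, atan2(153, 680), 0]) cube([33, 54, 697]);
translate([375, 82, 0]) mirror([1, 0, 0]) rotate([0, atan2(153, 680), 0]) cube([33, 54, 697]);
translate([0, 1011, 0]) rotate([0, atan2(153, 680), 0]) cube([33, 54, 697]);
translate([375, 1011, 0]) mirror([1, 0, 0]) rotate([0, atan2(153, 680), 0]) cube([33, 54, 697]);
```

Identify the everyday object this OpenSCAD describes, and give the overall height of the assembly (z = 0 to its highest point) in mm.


A sawhorse. The overall height is 742 mm.

A beam across two mirrored pairs of raked legs — a sawhorse. The beam's underside is at z = 680 (matching the legs' vertical rise in atan2(153, 680)) and the beam is 62 mm tall, so its top is at 680 + 62 = 742 mm. The raked legs top out at the beam's underside, so that is the highest point.


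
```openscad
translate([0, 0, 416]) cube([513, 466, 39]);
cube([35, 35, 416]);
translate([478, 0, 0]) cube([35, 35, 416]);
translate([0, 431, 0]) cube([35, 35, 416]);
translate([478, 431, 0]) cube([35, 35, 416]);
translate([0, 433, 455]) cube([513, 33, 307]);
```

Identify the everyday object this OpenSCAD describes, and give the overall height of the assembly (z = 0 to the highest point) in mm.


A chair. The overall height is 762 mm.

A slab on four corner posts with a tall panel at the back — a chair. The seat slab sits at z = 416 with thickness 39, and the 307 mm backrest starts at the seat top, so the overall height is 416 + 39 + 307 = 762 mm.


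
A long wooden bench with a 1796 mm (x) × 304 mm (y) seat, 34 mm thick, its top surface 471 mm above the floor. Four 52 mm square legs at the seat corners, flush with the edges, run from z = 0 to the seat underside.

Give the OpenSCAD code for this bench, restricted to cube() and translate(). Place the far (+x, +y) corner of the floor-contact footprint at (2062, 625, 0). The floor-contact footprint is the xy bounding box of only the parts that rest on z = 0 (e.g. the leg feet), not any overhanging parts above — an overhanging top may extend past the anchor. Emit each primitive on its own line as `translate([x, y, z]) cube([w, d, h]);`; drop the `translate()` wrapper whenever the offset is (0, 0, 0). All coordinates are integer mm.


translate([266, 321, 437]) cube([1796, 304, 34]);
translate([266, 321, 0]) cube([52, 52, 437]);
translate([266, 573, 0]) cube([52, 52, 437]);
translate([2010, 321, 0]) cube([52, 52, 437]);
translate([2010, 573, 0]) cube([52, 52, 437]);


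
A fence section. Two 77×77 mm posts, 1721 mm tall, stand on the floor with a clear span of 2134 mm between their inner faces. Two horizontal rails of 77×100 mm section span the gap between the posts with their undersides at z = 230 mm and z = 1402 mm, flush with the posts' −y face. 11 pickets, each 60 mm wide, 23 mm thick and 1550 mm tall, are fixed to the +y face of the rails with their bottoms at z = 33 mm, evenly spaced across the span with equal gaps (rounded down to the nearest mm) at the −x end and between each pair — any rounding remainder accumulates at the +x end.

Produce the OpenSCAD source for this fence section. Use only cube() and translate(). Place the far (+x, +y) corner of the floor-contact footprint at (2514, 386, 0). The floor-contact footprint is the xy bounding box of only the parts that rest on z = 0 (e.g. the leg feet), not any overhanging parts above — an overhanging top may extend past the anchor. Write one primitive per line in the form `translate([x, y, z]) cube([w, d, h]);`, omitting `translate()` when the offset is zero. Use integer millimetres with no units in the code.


translate([226, 309, 0]) cube([77, 77, 1721]);
translate([2437, 309, 0]) cube([77, 77, 1721]);
translate([303, 309, 230]) cube([2134, 77, 100]);
translate([303, 309, 1402]) cube([2134, 77, 100]);
translate([425, 386, 33]) cube([60, 23, 1550]);
translate([607, 386, 33]) cube([60, 23, 1550]);
translate([789, 386, 33]) cube([60, 23, 1550]);
translate([971, 386, 33]) cube([60, 23, 1550]);
translate([1153, 386, 33]) cube([60, 23, 1550]);
translate([1335, 386, 33]) cube([60, 23, 1550]);
translate([1517, 386, 33]) cube([60, 23, 1550]);
translate([1699, 386, 33]) cube([60, 23, 1550]);
translate([1881, 386, 33]) cube([60, 23, 1550]);
translate([2063, 386, 33]) cube([60, 23, 1550]);
translate([2245, 386, 33]) cube([60, 23, 1550]);


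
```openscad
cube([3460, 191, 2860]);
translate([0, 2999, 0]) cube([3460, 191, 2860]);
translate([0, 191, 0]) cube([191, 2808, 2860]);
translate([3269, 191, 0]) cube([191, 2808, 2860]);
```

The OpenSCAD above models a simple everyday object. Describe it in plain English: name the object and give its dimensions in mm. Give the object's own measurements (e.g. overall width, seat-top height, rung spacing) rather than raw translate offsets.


The wall frame of a small rectangular building: four walls, each 2860 mm tall and 191 mm thick, enclosing a footprint 3460 mm (x) by 3190 mm (y) outside-to-outside, with no floor or roof. The front and back walls (the −y and +y sides) span the full width; the two side walls fit between them.


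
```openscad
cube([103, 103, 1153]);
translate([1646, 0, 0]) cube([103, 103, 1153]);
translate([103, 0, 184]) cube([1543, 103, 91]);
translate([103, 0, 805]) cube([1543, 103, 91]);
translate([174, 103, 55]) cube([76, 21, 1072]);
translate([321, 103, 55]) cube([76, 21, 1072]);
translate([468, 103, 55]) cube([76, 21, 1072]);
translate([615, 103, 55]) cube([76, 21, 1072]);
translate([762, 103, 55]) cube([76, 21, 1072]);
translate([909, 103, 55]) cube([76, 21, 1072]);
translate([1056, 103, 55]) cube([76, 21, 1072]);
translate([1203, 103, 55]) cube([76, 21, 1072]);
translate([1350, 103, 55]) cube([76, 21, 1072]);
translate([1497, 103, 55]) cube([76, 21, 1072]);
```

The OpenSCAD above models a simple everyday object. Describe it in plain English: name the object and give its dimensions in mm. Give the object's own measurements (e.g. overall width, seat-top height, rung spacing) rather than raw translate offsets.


A fence section. Two 103×103 mm posts, 1153 mm tall, stand on the floor with a clear span of 1543 mm between their inner faces. Two horizontal rails of 103×91 mm section span the gap between the posts with their undersides at z = 184 mm and z = 805 mm, flush with the posts' −y face. 10 pickets, each 76 mm wide, 21 mm thick and 1072 mm tall, are fixed to the +y face of the rails with their bottoms at z = 55 mm, spaced across the span with a 71 mm gap after the −x post and between neighbouring pickets, with 73 mm left before the +x post.


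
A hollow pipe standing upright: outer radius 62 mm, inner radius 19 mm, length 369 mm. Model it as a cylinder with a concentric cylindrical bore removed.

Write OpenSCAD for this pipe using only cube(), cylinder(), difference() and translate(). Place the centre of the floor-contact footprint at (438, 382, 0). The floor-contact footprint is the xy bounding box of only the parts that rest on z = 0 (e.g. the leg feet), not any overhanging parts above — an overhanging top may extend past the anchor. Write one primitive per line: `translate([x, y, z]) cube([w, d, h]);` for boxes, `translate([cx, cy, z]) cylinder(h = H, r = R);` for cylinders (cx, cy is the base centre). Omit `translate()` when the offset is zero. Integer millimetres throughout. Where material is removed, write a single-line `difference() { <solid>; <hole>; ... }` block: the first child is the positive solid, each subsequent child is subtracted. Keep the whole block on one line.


difference() { translate([438, 382, 0]) cylinder(h = 369, r = 62); translate([438, 382, 0]) cylinder(h = 369, r = 19); }


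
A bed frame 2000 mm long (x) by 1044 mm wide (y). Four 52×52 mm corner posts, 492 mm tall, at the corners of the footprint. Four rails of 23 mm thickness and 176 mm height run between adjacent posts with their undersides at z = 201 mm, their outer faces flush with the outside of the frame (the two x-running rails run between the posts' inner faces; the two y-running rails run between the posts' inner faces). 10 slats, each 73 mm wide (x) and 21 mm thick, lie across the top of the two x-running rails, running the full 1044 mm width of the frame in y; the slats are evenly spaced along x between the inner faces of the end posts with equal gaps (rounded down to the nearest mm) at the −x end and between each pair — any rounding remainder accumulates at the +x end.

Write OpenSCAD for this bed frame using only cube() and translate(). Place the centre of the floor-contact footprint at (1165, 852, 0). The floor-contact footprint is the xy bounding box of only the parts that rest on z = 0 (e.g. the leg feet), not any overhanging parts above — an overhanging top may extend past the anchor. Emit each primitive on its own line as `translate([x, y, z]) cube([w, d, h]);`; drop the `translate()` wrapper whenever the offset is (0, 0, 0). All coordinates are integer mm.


// slat z = rail_z + rail_h = 201 + 176 = 377
// slat gap = ⌊(1896 − 10·73) / 11⌋ = 106
translate([165, 330, 0]) cube([52, 52, 492]);
translate([165, 1322, 0]) cube([52, 52, 492]);
translate([2113, 330, 0]) cube([52, 52, 492]);
translate([2113, 1322, 0]) cube([52, 52, 492]);
translate([217, 330, 201]) cube([1896, 23, 176]);
translate([217, 1351, 201]) cube([1896, 23, 176]);
translate([165, 382, 201]) cube([23, 940, 176]);
translate([2142, 382, 201]) cube([23, 940, 176]);
translate([323, 330, 377]) cube([73, 1044, 21]);
translate([502, 330, 377]) cube([73, 1044, 21]);
translate([681, 330, 377]) cube([73, 1044, 21]);
translate([860, 330, 377]) cube([73, 1044, 21]);
translate([1039, 330, 377]) cube([73, 1044, 21]);
translate([1218, 330, 377]) cube([73, 1044, 21]);
translate([1397, 330, 377]) cube([73, 1044, 21]);
translate([1576, 330, 377]) cube([73, 1044, 21]);
translate([1755, 330, 377]) cube([73, 1044, 21]);
translate([1934, 330, 377]) cube([73, 1044, 21]);


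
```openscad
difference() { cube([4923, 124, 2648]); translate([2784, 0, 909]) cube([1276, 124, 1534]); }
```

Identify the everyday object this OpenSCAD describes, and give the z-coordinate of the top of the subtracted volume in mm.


A wall with a window opening. The window head height is 2443 mm.

A wall with a rectangular opening subtracted — a window. Sill at z = 909, opening 1534 mm tall, so the head is at 909 + 1534 = 2443 mm.


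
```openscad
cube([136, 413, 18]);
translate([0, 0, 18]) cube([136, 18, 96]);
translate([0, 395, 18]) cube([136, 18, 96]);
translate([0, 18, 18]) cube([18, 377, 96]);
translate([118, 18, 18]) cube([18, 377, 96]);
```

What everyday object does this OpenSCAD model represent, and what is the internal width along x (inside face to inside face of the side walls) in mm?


An open box. The internal width is 100 mm.

A 136×413 base slab with four walls standing on it — an open box. The base is 136 mm wide and the walls are 18 mm thick, so the internal width is 136 − 2 × 18 = 100 mm.


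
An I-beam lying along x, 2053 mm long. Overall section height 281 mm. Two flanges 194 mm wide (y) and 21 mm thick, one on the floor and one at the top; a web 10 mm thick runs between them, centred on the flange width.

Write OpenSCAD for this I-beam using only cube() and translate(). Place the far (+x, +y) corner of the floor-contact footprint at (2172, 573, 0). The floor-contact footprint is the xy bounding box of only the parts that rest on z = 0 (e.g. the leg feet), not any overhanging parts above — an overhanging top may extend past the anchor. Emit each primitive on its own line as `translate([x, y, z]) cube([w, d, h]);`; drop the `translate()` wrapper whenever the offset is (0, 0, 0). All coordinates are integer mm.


translate([119, 379, 0]) cube([2053, 194, 21]);
translate([119, 471, 21]) cube([2053, 10, 239]);
translate([119, 379, 260]) cube([2053, 194, 21]);


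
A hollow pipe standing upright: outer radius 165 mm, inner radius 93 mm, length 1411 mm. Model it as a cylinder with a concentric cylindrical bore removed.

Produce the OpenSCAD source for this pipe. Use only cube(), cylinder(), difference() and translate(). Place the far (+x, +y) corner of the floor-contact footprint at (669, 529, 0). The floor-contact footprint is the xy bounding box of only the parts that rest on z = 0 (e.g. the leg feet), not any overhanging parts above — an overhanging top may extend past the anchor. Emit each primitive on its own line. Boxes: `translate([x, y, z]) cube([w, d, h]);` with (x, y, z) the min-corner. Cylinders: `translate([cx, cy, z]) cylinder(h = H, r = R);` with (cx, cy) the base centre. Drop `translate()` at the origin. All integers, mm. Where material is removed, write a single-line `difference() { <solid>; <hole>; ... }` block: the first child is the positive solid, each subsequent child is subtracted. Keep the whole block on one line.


difference() { translate([504, 364, 0]) cylinder(h = 1411, r = 165); translate([504, 364, 0]) cylinder(h = 1411, r = 93); }


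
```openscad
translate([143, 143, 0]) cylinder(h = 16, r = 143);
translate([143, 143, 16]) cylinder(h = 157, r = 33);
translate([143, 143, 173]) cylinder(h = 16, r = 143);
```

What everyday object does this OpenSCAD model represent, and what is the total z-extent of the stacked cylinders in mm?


A spool. The overall height is 189 mm.

Three coaxial cylinders, large–small–large — a spool. Two 16 mm flanges and a 157 mm core give 16 + 157 + 16 = 189 mm.


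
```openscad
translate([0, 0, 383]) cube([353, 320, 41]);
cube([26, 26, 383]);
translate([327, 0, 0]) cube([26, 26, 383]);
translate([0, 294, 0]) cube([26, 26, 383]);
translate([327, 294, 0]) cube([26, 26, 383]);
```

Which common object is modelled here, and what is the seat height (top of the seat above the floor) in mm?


A stool. The seat height is 424 mm.

A 353×320×41 slab at z = 383 on four corner posts — a stool. The seat top is 383 + 41 = 424 mm.


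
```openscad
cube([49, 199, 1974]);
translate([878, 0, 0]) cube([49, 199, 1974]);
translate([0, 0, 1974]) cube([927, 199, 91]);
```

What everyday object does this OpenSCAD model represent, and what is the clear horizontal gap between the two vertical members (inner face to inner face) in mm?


A door frame. The clear opening width is 829 mm.

Two 1974 mm tall posts with a header on top — a door frame. The left jamb is 49 mm wide at x = 0; the right jamb starts at x = 878. The clear opening is 878 − 49 = 829 mm.


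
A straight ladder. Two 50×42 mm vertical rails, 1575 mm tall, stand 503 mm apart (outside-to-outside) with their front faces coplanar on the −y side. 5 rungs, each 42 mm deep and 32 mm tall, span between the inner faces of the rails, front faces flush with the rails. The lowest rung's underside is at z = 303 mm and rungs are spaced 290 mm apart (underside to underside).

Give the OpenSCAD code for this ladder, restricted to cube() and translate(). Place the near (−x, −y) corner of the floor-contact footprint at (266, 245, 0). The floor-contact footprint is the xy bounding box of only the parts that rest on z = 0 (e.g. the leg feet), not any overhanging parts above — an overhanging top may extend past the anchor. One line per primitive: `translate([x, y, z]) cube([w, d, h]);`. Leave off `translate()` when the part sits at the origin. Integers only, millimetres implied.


translate([266, 245, 0]) cube([50, 42, 1575]);
translate([719, 245, 0]) cube([50, 42, 1575]);
translate([316, 245, 303]) cube([403, 42, 32]);
translate([316, 245, 593]) cube([403, 42, 32]);
translate([316, 245, 883]) cube([403, 42, 32]);
translate([316, 245, 1173]) cube([403, 42, 32]);
translate([316, 245, 1463]) cube([403, 42, 32]);


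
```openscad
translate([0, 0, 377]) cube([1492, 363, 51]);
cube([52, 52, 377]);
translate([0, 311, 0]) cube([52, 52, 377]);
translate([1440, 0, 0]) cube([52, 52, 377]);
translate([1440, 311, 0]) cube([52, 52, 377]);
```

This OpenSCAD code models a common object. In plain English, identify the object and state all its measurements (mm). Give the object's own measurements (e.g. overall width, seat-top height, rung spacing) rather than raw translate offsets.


A long wooden bench with a 1492 mm (x) × 363 mm (y) seat, 51 mm thick, its top surface 428 mm above the floor. Four 52 mm square legs at the seat corners, flush with the edges, run from z = 0 to the seat underside.


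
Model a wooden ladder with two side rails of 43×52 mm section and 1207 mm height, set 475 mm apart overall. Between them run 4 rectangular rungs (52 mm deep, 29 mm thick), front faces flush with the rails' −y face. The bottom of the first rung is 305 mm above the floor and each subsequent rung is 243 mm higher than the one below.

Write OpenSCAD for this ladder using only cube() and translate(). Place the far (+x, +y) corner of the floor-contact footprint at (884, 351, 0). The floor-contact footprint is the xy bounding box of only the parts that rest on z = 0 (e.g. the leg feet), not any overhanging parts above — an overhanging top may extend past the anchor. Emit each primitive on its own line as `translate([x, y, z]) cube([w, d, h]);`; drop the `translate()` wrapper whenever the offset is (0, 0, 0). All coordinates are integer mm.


translate([409, 299, 0]) cube([43, 52, 1207]);
translate([841, 299, 0]) cube([43, 52, 1207]);
translate([452, 299, 305]) cube([389, 52, 29]);
translate([452, 299, 548]) cube([389, 52, 29]);
translate([452, 299, 791]) cube([389, 52, 29]);
translate([452, 299, 1034]) cube([389, 52, 29]);


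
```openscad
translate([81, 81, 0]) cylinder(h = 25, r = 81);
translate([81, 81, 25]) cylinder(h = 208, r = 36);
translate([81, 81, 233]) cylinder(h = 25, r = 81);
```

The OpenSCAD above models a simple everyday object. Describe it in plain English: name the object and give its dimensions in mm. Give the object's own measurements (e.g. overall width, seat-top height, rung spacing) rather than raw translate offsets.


A spool: two coaxial disc flanges of radius 81 mm and thickness 25 mm, joined by a core cylinder of radius 36 mm and height 208 mm. The lower flange rests on z = 0 and the three cylinders share a vertical axis.


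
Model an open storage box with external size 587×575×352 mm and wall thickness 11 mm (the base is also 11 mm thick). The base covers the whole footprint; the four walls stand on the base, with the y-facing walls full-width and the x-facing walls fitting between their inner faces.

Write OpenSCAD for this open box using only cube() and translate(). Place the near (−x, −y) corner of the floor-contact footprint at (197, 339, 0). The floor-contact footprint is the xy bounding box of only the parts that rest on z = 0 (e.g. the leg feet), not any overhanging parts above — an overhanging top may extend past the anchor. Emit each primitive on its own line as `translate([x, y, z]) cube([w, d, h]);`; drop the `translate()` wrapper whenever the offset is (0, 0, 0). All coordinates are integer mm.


translate([197, 339, 0]) cube([587, 575, 11]);
translate([197, 339, 11]) cube([587, 11, 341]);
translate([197, 903, 11]) cube([587, 11, 341]);
translate([197, 350, 11]) cube([11, 553, 341]);
translate([773, 350, 11]) cube([11, 553, 341]);


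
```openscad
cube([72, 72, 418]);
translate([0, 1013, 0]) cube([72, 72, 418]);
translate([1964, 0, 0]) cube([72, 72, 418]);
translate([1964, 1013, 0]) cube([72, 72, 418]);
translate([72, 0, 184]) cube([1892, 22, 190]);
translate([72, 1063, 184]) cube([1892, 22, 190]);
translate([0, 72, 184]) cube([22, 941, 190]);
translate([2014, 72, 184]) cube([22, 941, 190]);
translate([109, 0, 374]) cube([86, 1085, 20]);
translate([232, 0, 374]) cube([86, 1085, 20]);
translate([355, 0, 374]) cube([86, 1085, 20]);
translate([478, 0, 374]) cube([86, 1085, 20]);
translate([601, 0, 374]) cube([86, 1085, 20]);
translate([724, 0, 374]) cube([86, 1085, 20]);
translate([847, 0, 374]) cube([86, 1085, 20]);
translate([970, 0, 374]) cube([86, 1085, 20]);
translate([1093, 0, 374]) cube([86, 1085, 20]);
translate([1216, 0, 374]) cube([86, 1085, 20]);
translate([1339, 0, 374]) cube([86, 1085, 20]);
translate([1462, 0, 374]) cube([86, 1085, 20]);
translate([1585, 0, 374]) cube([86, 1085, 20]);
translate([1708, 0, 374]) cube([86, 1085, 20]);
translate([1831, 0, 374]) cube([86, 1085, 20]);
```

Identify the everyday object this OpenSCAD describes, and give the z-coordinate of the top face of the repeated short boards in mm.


A bed frame. The slat-top height is 394 mm.

Four posts, four rails, and a row of slats — a bed frame. Slats sit on the rails at z = 184 + 190 = 374; with slat thickness 20, the top is 394 mm.


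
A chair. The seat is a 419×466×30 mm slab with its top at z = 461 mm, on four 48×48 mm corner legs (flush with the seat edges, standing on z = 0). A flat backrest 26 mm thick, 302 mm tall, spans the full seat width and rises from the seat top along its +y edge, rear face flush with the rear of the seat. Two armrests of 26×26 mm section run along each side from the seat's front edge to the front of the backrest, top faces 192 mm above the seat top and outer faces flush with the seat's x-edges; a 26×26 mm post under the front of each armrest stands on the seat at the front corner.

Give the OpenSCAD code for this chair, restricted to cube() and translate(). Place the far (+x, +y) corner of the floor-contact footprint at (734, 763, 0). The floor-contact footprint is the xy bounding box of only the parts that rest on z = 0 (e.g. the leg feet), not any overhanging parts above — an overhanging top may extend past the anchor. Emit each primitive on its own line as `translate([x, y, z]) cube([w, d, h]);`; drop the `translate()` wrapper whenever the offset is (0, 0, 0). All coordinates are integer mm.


translate([315, 297, 431]) cube([419, 466, 30]);
translate([315, 297, 0]) cube([48, 48, 431]);
translate([686, 297, 0]) cube([48, 48, 431]);
translate([315, 715, 0]) cube([48, 48, 431]);
translate([686, 715, 0]) cube([48, 48, 431]);
translate([315, 737, 461]) cube([419, 26, 302]);
translate([315, 297, 627]) cube([26, 440, 26]);
translate([708, 297, 627]) cube([26, 440, 26]);
translate([315, 297, 461]) cube([26, 26, 166]);
translate([708, 297, 461]) cube([26, 26, 166]);


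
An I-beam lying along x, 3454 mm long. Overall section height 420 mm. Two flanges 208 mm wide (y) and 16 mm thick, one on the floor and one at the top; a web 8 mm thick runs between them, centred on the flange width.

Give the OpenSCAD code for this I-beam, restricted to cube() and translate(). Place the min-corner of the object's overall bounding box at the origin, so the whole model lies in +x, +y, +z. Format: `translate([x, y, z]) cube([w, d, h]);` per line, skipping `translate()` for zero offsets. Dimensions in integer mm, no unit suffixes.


cube([3454, 208, 16]);
translate([0, 100, 16]) cube([3454, 8, 388]);
translate([0, 0, 404]) cube([3454, 208, 16]);


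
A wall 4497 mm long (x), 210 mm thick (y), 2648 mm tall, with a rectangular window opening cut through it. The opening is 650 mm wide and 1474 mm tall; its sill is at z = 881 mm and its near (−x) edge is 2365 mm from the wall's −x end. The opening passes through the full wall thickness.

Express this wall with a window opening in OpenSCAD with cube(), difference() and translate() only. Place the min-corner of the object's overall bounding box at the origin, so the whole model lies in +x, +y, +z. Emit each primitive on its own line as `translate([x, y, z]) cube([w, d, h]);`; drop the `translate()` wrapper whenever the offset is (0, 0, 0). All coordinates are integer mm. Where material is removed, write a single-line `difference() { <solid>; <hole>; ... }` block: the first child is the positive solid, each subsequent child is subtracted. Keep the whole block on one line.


difference() { cube([4497, 210, 2648]); translate([2365, 0, 881]) cube([650, 210, 1474]); }
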